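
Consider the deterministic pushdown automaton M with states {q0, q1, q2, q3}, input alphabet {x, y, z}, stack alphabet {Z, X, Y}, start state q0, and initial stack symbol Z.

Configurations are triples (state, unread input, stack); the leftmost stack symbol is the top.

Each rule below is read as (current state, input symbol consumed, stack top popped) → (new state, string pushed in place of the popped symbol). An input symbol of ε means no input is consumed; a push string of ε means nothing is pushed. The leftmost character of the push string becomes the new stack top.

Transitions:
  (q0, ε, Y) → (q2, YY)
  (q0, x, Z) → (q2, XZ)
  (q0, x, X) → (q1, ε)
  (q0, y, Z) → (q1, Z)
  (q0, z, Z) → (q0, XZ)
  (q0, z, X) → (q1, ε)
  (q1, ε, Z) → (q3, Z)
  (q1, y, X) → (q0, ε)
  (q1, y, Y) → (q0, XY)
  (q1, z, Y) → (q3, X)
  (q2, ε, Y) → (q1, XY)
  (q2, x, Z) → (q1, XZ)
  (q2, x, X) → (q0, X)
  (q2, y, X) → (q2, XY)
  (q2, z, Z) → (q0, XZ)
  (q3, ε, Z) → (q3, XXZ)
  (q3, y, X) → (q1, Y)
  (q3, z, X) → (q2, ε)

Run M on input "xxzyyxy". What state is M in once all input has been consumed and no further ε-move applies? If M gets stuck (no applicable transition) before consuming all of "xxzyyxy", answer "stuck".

q0

(q0, xxzyyxy, Z)
  read x, top Z: go to q2, push XZ → (q2, xzyyxy, XZ)
  read x, top X: go to q0, push X → (q0, zyyxy, XZ)
  read z, top X: go to q1, push ε → (q1, yyxy, Z)
  ε-move, top Z: go to q3, push Z → (q3, yyxy, Z)
  ε-move, top Z: go to q3, push XXZ → (q3, yyxy, XXZ)
  read y, top X: go to q1, push Y → (q1, yxy, YXZ)
  read y, top Y: go to q0, push XY → (q0, xy, XYXZ)
  read x, top X: go to q1, push ε → (q1, y, YXZ)
  read y, top Y: go to q0, push XY → (q0, ε, XYXZ)
All input consumed; M is in state q0.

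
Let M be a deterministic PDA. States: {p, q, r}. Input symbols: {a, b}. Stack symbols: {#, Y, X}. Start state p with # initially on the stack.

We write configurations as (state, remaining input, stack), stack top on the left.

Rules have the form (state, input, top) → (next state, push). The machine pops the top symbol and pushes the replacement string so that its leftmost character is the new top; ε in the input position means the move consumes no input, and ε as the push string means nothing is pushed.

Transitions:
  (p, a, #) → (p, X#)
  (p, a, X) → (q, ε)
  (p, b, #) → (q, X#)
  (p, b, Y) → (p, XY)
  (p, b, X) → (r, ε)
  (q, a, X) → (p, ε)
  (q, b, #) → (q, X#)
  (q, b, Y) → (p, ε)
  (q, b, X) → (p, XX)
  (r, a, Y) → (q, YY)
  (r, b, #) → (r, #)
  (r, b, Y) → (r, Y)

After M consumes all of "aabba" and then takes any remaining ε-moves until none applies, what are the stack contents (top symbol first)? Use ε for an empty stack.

(p, aabba, #) ⊢ (p, abba, X#) ⊢ (q, bba, #) ⊢ (q, ba, X#) ⊢ (p, a, XX#) ⊢ (q, ε, X#)
All input consumed in state q with stack X#.

X#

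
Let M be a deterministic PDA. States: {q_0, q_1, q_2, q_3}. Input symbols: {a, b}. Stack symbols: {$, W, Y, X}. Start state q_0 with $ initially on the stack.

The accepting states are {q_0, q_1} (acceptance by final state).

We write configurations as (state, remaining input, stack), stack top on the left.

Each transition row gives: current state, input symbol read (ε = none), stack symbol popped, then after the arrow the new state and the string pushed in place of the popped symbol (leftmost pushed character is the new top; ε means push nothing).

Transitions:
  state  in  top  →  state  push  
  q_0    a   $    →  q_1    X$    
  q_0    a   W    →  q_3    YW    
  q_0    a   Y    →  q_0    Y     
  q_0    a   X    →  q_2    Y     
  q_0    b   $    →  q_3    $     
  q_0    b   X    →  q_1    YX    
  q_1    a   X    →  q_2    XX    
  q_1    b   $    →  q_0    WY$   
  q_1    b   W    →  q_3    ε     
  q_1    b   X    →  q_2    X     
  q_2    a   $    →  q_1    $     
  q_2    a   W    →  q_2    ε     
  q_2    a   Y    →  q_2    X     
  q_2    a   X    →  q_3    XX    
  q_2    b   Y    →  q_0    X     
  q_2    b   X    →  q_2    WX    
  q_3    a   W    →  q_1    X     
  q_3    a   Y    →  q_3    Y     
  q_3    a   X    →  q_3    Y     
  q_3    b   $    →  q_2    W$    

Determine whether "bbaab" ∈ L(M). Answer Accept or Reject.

(q_0, bbaab, $) ⊢ (q_3, baab, $) ⊢ (q_2, aab, W$) ⊢ (q_2, ab, $) ⊢ (q_1, b, $) ⊢ (q_0, ε, WY$)
All input consumed; state q_0 ∈ F.

Accept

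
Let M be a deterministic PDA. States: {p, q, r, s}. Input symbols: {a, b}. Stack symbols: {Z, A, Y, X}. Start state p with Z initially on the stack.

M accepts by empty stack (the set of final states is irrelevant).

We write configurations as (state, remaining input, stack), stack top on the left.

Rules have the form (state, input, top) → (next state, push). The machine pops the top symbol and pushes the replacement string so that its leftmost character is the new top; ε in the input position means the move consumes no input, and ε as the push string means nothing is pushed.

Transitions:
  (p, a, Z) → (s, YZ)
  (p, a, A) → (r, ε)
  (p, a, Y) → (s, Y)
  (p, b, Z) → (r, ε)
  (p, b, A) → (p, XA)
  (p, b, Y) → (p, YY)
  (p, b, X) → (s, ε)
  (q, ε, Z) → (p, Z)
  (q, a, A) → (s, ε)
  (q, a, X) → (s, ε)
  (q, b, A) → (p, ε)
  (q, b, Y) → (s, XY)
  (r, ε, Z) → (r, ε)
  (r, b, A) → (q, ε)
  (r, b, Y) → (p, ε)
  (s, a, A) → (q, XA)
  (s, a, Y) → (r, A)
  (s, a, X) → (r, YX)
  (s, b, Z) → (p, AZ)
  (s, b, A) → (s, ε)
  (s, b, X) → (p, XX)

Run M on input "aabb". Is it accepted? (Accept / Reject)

(p, aabb, Z)
  read a, top Z: go to s, push YZ → (s, abb, YZ)
  read a, top Y: go to r, push A → (r, bb, AZ)
  read b, top A: go to q, push ε → (q, b, Z)
  ε-move, top Z: go to p, push Z → (p, b, Z)
  read b, top Z: go to r, push ε → (r, ε, ε)
All input consumed and the stack is empty.

Accept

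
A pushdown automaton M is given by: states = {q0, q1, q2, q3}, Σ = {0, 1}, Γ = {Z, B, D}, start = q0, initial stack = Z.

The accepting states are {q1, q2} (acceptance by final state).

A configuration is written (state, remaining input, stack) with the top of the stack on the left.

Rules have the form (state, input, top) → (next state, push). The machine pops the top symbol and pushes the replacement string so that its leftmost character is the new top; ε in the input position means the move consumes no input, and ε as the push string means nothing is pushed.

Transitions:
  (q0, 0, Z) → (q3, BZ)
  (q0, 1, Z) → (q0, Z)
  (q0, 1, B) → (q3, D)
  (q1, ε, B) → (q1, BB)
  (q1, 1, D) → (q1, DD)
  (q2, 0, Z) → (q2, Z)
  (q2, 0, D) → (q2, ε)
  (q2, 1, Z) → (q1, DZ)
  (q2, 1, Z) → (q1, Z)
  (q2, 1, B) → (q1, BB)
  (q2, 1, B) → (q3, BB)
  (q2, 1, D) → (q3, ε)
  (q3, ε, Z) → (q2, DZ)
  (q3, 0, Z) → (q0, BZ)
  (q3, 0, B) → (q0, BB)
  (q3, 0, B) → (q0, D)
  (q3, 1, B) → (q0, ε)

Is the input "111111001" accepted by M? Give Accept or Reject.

Reject

No computation consumes all input and reaches a final state.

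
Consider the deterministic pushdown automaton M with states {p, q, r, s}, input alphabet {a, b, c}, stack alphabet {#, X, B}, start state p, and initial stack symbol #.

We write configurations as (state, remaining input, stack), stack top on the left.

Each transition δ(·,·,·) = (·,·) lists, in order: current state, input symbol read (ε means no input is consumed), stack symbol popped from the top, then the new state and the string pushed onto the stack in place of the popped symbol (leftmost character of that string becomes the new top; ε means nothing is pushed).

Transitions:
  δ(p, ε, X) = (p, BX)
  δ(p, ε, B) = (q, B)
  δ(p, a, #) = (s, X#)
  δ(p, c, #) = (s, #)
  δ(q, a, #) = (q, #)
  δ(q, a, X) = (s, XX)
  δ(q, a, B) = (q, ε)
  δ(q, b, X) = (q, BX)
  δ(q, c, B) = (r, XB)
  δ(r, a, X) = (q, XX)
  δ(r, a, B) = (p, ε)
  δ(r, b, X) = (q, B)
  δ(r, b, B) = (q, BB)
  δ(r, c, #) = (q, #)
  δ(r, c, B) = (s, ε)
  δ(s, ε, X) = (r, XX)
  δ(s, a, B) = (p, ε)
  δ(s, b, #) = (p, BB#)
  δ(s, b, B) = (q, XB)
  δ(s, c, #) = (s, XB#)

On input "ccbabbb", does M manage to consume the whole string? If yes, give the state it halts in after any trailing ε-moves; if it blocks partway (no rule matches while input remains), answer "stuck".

stuck

(p, ccbabbb, #)
  read c, top #: go to s, push # → (s, cbabbb, #)
  read c, top #: go to s, push XB# → (s, babbb, XB#)
  ε-move, top X: go to r, push XX → (r, babbb, XXB#)
  read b, top X: go to q, push B → (q, abbb, BXB#)
  read a, top B: go to q, push ε → (q, bbb, XB#)
  read b, top X: go to q, push BX → (q, bb, BXB#)
No transition for (q, b, top B); M blocks with input bb remaining.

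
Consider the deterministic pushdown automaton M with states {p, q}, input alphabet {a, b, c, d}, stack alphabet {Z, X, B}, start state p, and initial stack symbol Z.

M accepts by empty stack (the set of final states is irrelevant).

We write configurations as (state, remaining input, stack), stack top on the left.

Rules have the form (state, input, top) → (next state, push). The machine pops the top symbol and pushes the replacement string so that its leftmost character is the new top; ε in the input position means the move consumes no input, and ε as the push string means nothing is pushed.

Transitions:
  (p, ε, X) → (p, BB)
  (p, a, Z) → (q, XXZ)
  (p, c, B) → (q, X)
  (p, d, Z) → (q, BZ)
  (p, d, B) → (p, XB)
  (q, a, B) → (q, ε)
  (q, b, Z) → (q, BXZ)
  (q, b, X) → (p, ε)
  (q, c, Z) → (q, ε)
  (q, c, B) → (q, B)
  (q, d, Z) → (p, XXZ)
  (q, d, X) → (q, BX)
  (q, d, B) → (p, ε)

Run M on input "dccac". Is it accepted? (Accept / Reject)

(p, dccac, Z) ⊢ (q, ccac, BZ) ⊢ (q, cac, BZ) ⊢ (q, ac, BZ) ⊢ (q, c, Z) ⊢ (q, ε, ε)
All input consumed and the stack is empty.

Accept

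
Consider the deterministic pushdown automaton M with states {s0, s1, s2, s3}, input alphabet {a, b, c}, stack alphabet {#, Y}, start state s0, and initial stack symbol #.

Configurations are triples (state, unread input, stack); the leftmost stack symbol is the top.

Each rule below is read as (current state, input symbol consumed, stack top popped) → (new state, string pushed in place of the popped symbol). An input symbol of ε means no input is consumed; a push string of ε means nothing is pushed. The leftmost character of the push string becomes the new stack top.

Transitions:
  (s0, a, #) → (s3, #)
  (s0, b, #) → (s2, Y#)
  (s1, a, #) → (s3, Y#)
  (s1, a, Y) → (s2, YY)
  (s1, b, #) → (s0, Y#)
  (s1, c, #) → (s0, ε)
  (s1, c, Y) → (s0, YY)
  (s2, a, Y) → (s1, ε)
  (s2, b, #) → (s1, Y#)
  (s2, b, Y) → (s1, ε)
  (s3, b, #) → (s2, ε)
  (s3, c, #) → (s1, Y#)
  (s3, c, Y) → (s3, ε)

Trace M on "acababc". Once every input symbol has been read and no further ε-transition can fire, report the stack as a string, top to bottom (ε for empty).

YY#

(s0, acababc, #)
  read a, top #: go to s3, push # → (s3, cababc, #)
  read c, top #: go to s1, push Y# → (s1, ababc, Y#)
  read a, top Y: go to s2, push YY → (s2, babc, YY#)
  read b, top Y: go to s1, push ε → (s1, abc, Y#)
  read a, top Y: go to s2, push YY → (s2, bc, YY#)
  read b, top Y: go to s1, push ε → (s1, c, Y#)
  read c, top Y: go to s0, push YY → (s0, ε, YY#)
All input consumed in state s0 with stack YY#.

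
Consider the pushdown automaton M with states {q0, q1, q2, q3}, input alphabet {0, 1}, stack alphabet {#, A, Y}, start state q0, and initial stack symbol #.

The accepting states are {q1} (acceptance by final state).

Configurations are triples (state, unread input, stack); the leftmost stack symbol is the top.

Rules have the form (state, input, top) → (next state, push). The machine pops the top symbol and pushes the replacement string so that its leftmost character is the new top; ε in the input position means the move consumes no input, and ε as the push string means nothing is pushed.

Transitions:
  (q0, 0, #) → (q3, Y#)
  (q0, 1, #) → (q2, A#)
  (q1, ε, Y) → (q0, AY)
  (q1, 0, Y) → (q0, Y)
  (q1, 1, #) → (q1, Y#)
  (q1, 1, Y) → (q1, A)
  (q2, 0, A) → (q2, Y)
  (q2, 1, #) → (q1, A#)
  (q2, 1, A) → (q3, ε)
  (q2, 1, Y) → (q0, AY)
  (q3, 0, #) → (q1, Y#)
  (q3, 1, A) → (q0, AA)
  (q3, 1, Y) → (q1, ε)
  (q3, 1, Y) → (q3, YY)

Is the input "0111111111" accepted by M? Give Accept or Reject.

One accepting computation: (q0, 0111111111, #) ⊢ (q3, 111111111, Y#) ⊢ (q3, 11111111, YY#) ⊢ (q3, 1111111, YYY#) ⊢ (q3, 111111, YYYY#) ⊢ (q3, 11111, YYYYY#) ⊢ (q3, 1111, YYYYYY#) ⊢ (q3, 111, YYYYYYY#) ⊢ (q3, 11, YYYYYYYY#) ⊢ (q1, 1, YYYYYYY#) ⊢ (q1, ε, AYYYYYY#)
All input consumed and state q1 ∈ F.

Accept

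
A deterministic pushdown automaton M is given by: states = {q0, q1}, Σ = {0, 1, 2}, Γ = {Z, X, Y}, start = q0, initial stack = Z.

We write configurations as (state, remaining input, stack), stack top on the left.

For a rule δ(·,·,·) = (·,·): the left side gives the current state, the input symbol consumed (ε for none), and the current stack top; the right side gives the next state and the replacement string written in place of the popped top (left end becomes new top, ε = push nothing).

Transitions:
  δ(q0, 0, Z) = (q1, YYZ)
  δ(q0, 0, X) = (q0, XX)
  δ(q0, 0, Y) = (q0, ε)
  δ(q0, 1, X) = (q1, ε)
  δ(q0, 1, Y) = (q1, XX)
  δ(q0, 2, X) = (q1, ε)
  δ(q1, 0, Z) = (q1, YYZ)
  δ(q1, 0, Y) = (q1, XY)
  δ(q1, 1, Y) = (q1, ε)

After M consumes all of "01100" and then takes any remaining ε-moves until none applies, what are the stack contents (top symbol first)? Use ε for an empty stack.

(q0, 01100, Z)
  read 0, top Z: go to q1, push YYZ → (q1, 1100, YYZ)
  read 1, top Y: go to q1, push ε → (q1, 100, YZ)
  read 1, top Y: go to q1, push ε → (q1, 00, Z)
  read 0, top Z: go to q1, push YYZ → (q1, 0, YYZ)
  read 0, top Y: go to q1, push XY → (q1, ε, XYYZ)
All input consumed in state q1 with stack XYYZ.

XYYZ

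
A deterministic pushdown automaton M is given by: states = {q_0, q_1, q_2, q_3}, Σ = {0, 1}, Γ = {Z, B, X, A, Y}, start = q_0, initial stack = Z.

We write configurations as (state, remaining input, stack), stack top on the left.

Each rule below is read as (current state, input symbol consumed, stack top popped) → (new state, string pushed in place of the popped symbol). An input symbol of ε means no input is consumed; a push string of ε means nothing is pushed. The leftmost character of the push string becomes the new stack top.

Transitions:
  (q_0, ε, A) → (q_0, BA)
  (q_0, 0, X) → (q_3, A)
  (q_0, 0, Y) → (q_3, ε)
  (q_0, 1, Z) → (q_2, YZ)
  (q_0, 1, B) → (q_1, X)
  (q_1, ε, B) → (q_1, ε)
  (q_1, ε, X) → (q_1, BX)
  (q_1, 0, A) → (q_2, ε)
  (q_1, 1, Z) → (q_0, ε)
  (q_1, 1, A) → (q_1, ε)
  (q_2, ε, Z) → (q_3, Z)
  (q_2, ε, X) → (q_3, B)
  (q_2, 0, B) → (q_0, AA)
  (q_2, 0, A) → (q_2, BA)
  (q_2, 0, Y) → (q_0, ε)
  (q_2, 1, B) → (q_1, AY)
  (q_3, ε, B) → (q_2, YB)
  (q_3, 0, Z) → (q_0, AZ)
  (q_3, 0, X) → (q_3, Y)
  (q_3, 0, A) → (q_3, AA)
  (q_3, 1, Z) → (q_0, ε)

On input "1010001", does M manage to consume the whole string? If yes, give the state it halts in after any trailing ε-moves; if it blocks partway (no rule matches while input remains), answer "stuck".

stuck

(q_0, 1010001, Z)
  read 1, top Z: go to q_2, push YZ → (q_2, 010001, YZ)
  read 0, top Y: go to q_0, push ε → (q_0, 10001, Z)
  read 1, top Z: go to q_2, push YZ → (q_2, 0001, YZ)
  read 0, top Y: go to q_0, push ε → (q_0, 001, Z)
No transition for (q_0, 0, top Z); M blocks with input 001 remaining.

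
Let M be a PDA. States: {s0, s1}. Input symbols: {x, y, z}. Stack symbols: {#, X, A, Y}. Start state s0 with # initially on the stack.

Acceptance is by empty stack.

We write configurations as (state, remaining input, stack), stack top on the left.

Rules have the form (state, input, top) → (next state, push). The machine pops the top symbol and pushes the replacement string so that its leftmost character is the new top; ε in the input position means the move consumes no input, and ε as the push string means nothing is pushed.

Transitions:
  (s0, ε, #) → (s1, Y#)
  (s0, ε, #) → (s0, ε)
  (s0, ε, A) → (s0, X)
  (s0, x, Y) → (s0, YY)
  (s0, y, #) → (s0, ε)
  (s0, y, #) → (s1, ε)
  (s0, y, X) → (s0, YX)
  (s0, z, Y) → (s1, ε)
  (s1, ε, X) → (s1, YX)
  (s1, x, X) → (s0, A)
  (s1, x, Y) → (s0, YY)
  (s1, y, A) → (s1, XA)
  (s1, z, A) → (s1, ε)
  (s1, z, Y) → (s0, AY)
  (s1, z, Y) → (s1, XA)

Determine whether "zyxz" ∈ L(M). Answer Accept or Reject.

Reject

No computation consumes all input and empties the stack.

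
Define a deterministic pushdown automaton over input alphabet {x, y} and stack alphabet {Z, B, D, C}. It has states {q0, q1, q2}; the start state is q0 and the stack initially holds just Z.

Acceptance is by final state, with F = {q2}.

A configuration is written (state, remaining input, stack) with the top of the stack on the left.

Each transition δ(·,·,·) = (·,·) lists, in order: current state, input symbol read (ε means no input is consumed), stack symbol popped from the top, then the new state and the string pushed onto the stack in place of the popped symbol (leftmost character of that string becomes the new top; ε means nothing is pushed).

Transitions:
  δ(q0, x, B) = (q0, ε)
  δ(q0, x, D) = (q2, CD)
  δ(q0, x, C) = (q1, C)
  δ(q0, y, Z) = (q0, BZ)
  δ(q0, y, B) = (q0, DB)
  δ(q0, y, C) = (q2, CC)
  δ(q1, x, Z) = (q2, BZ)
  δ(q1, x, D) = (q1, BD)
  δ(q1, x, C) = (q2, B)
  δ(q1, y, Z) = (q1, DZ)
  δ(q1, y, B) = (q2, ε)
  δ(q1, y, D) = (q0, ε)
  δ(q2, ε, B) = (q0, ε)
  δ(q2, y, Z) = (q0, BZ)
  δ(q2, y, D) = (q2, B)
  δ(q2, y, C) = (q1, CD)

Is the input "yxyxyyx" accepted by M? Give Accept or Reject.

Accept

(q0, yxyxyyx, Z) ⊢ (q0, xyxyyx, BZ) ⊢ (q0, yxyyx, Z) ⊢ (q0, xyyx, BZ) ⊢ (q0, yyx, Z) ⊢ (q0, yx, BZ) ⊢ (q0, x, DBZ) ⊢ (q2, ε, CDBZ)
All input consumed; state q2 ∈ F.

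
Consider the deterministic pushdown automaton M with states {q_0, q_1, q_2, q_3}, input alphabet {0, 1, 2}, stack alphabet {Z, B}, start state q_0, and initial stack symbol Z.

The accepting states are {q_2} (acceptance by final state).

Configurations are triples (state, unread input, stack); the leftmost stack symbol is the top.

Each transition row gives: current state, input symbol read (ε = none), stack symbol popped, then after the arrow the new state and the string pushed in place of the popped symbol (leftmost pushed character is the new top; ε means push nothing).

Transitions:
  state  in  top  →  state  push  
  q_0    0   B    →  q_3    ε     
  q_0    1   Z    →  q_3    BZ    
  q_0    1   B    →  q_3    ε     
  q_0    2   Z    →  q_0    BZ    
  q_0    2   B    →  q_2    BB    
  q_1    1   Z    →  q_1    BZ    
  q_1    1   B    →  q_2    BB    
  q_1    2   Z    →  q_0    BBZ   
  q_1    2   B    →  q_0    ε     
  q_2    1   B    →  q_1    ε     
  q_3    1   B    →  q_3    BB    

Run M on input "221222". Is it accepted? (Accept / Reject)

Accept

(q_0, 221222, Z) ⊢ (q_0, 21222, BZ) ⊢ (q_2, 1222, BBZ) ⊢ (q_1, 222, BZ) ⊢ (q_0, 22, Z) ⊢ (q_0, 2, BZ) ⊢ (q_2, ε, BBZ)
All input consumed; state q_2 ∈ F.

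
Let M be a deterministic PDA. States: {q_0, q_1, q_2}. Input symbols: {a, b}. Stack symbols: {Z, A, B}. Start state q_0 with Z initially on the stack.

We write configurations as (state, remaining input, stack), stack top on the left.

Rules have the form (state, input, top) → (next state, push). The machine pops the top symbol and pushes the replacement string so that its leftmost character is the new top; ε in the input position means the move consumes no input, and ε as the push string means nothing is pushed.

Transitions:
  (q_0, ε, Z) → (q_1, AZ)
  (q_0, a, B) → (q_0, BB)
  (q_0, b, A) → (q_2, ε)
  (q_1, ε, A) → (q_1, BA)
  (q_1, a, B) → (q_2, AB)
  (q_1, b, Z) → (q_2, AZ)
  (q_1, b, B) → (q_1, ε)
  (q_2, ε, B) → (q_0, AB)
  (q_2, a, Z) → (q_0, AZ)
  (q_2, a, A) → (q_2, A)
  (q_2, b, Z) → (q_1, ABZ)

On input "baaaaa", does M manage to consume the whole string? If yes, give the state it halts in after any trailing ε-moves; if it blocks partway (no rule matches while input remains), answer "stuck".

q_2

(q_0, baaaaa, Z)
  ε-move, top Z: go to q_1, push AZ → (q_1, baaaaa, AZ)
  ε-move, top A: go to q_1, push BA → (q_1, baaaaa, BAZ)
  read b, top B: go to q_1, push ε → (q_1, aaaaa, AZ)
  ε-move, top A: go to q_1, push BA → (q_1, aaaaa, BAZ)
  read a, top B: go to q_2, push AB → (q_2, aaaa, ABAZ)
  read a, top A: go to q_2, push A → (q_2, aaa, ABAZ)
  read a, top A: go to q_2, push A → (q_2, aa, ABAZ)
  read a, top A: go to q_2, push A → (q_2, a, ABAZ)
  read a, top A: go to q_2, push A → (q_2, ε, ABAZ)
All input consumed; M is in state q_2.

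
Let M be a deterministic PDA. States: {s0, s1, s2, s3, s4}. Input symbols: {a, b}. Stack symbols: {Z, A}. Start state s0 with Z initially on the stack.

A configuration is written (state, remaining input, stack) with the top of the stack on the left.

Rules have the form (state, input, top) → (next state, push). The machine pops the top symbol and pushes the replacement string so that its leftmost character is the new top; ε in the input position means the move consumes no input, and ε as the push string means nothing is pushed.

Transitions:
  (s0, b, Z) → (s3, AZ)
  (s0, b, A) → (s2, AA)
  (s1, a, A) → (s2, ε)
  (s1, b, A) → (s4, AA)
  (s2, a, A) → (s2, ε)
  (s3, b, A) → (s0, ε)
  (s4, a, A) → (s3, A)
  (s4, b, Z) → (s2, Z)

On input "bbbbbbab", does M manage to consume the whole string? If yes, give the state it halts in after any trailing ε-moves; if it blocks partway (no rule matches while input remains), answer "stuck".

(s0, bbbbbbab, Z) ⊢ (s3, bbbbbab, AZ) ⊢ (s0, bbbbab, Z) ⊢ (s3, bbbab, AZ) ⊢ (s0, bbab, Z) ⊢ (s3, bab, AZ) ⊢ (s0, ab, Z)
No transition for (s0, a, top Z); M blocks with input ab remaining.

stuck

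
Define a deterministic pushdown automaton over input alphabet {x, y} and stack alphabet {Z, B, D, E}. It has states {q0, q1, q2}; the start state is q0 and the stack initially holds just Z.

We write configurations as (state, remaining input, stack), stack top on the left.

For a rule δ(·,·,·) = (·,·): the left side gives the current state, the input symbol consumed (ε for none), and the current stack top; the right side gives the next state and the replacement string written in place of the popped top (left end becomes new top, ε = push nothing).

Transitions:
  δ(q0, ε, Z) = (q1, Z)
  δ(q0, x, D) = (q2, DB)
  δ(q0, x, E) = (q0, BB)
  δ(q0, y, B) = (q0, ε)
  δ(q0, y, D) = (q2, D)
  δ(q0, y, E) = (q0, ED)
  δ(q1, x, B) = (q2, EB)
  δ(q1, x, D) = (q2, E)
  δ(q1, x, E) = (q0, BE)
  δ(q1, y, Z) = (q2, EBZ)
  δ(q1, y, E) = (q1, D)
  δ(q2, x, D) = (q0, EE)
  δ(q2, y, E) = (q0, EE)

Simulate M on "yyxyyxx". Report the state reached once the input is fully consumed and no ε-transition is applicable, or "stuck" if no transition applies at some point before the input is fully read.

stuck

(q0, yyxyyxx, Z)
  ε-move, top Z: go to q1, push Z → (q1, yyxyyxx, Z)
  read y, top Z: go to q2, push EBZ → (q2, yxyyxx, EBZ)
  read y, top E: go to q0, push EE → (q0, xyyxx, EEBZ)
  read x, top E: go to q0, push BB → (q0, yyxx, BBEBZ)
  read y, top B: go to q0, push ε → (q0, yxx, BEBZ)
  read y, top B: go to q0, push ε → (q0, xx, EBZ)
  read x, top E: go to q0, push BB → (q0, x, BBBZ)
No transition for (q0, x, top B); M blocks with input x remaining.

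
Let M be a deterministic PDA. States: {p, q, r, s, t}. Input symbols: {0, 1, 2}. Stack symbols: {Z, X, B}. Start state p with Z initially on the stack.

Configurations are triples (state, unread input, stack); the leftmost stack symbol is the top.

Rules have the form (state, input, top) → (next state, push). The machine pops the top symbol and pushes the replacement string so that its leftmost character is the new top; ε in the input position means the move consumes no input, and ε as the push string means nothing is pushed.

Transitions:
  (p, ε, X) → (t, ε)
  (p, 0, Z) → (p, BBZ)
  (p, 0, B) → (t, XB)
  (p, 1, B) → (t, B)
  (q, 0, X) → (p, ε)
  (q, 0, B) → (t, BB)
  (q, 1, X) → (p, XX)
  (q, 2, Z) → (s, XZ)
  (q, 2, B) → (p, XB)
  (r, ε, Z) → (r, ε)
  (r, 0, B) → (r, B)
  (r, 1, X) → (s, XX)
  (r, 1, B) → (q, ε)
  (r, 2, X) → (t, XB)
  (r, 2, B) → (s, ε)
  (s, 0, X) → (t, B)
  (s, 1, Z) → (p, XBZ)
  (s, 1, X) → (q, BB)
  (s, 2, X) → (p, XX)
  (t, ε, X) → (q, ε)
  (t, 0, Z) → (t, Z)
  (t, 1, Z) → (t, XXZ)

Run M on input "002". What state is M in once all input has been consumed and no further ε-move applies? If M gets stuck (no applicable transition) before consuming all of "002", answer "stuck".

t

(p, 002, Z)
  read 0, top Z: go to p, push BBZ → (p, 02, BBZ)
  read 0, top B: go to t, push XB → (t, 2, XBBZ)
  ε-move, top X: go to q, push ε → (q, 2, BBZ)
  read 2, top B: go to p, push XB → (p, ε, XBBZ)
  ε-move, top X: go to t, push ε → (t, ε, BBZ)
All input consumed; M is in state t.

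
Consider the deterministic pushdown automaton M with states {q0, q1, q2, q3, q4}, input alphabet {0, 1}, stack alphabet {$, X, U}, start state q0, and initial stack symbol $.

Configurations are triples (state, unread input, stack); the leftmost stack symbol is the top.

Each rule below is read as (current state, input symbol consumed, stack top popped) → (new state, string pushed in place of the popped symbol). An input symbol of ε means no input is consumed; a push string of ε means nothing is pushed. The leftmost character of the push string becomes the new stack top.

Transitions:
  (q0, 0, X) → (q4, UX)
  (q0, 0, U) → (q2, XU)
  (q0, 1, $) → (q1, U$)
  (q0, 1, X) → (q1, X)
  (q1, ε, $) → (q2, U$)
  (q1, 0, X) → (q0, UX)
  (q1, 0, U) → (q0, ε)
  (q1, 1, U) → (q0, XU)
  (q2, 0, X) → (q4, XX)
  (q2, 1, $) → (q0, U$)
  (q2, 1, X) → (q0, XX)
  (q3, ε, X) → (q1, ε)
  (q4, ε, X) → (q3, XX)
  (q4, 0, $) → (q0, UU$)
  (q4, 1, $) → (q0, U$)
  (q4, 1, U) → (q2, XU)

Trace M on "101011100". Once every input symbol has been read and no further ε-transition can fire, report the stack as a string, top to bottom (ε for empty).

(q0, 101011100, $)
  read 1, top $: go to q1, push U$ → (q1, 01011100, U$)
  read 0, top U: go to q0, push ε → (q0, 1011100, $)
  read 1, top $: go to q1, push U$ → (q1, 011100, U$)
  read 0, top U: go to q0, push ε → (q0, 11100, $)
  read 1, top $: go to q1, push U$ → (q1, 1100, U$)
  read 1, top U: go to q0, push XU → (q0, 100, XU$)
  read 1, top X: go to q1, push X → (q1, 00, XU$)
  read 0, top X: go to q0, push UX → (q0, 0, UXU$)
  read 0, top U: go to q2, push XU → (q2, ε, XUXU$)
All input consumed in state q2 with stack XUXU$.

XUXU$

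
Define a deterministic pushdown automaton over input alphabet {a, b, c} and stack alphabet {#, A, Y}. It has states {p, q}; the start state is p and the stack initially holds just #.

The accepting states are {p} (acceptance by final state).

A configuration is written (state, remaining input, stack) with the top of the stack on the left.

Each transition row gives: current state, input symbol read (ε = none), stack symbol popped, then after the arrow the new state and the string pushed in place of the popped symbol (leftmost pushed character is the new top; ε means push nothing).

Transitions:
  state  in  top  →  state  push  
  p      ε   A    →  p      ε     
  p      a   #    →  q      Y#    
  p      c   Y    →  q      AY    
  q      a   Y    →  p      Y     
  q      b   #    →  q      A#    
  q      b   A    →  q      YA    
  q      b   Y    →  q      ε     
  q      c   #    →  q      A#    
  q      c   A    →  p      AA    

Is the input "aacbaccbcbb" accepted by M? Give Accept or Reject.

Reject

(p, aacbaccbcbb, #)
  read a, top #: go to q, push Y# → (q, acbaccbcbb, Y#)
  read a, top Y: go to p, push Y → (p, cbaccbcbb, Y#)
  read c, top Y: go to q, push AY → (q, baccbcbb, AY#)
  read b, top A: go to q, push YA → (q, accbcbb, YAY#)
  read a, top Y: go to p, push Y → (p, ccbcbb, YAY#)
  read c, top Y: go to q, push AY → (q, cbcbb, AYAY#)
  read c, top A: go to p, push AA → (p, bcbb, AAYAY#)
  ε-move, top A: go to p, push ε → (p, bcbb, AYAY#)
  ε-move, top A: go to p, push ε → (p, bcbb, YAY#)
No transition applies at (p, bcbb, YAY#); input not fully consumed.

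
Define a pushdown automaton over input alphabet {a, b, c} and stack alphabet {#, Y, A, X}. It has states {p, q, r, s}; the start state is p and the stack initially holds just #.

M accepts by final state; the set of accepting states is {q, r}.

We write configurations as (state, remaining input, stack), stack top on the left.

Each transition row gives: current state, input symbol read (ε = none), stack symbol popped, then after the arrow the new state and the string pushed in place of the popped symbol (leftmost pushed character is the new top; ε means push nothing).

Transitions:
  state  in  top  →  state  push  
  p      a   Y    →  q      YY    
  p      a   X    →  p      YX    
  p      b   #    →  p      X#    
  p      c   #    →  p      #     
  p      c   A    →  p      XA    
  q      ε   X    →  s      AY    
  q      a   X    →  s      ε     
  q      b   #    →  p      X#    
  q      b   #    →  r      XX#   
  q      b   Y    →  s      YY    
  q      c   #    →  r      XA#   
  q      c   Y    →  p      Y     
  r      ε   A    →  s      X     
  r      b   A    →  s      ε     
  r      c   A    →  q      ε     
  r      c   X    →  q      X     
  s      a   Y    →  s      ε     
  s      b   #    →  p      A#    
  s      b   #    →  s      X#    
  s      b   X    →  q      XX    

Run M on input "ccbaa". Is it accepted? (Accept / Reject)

Accept

One accepting computation: (p, ccbaa, #) ⊢ (p, cbaa, #) ⊢ (p, baa, #) ⊢ (p, aa, X#) ⊢ (p, a, YX#) ⊢ (q, ε, YYX#)
All input consumed and state q ∈ F.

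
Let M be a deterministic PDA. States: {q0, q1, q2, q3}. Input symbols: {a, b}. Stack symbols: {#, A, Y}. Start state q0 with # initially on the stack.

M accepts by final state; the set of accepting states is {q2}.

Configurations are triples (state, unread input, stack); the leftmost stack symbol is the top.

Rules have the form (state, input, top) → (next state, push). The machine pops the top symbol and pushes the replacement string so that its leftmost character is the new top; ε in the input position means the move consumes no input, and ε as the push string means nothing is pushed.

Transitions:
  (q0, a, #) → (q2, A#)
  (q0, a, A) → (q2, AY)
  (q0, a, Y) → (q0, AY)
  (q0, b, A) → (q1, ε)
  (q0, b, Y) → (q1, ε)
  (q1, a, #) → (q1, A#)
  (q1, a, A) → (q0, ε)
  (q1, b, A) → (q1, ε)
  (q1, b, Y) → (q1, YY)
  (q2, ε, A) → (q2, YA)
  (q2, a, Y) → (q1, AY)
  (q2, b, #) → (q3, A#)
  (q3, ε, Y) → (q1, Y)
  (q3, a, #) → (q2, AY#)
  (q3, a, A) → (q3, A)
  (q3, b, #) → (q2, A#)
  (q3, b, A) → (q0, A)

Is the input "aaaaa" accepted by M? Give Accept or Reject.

Accept

(q0, aaaaa, #) ⊢ (q2, aaaa, A#) ⊢ (q2, aaaa, YA#) ⊢ (q1, aaa, AYA#) ⊢ (q0, aa, YA#) ⊢ (q0, a, AYA#) ⊢ (q2, ε, AYYA#)
All input consumed; state q2 ∈ F.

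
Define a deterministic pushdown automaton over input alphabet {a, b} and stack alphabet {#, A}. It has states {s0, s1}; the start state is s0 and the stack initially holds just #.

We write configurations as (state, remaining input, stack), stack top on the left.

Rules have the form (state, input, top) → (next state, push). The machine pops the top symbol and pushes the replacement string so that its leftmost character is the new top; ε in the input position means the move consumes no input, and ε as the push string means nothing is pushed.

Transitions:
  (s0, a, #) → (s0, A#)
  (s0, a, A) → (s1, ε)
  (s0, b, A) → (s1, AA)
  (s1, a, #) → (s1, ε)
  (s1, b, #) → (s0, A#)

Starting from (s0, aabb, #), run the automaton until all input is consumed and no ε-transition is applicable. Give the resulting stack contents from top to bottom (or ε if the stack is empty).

AA#

(s0, aabb, #)
  read a, top #: go to s0, push A# → (s0, abb, A#)
  read a, top A: go to s1, push ε → (s1, bb, #)
  read b, top #: go to s0, push A# → (s0, b, A#)
  read b, top A: go to s1, push AA → (s1, ε, AA#)
All input consumed in state s1 with stack AA#.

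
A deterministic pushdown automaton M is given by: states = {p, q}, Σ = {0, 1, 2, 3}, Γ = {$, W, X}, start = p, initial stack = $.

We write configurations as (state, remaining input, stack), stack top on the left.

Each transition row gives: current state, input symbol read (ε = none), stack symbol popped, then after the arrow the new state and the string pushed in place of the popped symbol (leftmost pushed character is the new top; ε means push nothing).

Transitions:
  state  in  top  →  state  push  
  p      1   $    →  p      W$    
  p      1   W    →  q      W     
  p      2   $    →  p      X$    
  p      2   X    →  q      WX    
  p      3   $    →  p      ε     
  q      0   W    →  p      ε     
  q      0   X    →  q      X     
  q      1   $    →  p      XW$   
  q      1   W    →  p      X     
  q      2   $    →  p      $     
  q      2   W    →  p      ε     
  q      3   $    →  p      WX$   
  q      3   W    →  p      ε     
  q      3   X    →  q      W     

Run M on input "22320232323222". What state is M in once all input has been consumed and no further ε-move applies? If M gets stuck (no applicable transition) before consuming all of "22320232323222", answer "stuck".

q

(p, 22320232323222, $) ⊢ (p, 2320232323222, X$) ⊢ (q, 320232323222, WX$) ⊢ (p, 20232323222, X$) ⊢ (q, 0232323222, WX$) ⊢ (p, 232323222, X$) ⊢ (q, 32323222, WX$) ⊢ (p, 2323222, X$) ⊢ (q, 323222, WX$) ⊢ (p, 23222, X$) ⊢ (q, 3222, WX$) ⊢ (p, 222, X$) ⊢ (q, 22, WX$) ⊢ (p, 2, X$) ⊢ (q, ε, WX$)
All input consumed; M is in state q.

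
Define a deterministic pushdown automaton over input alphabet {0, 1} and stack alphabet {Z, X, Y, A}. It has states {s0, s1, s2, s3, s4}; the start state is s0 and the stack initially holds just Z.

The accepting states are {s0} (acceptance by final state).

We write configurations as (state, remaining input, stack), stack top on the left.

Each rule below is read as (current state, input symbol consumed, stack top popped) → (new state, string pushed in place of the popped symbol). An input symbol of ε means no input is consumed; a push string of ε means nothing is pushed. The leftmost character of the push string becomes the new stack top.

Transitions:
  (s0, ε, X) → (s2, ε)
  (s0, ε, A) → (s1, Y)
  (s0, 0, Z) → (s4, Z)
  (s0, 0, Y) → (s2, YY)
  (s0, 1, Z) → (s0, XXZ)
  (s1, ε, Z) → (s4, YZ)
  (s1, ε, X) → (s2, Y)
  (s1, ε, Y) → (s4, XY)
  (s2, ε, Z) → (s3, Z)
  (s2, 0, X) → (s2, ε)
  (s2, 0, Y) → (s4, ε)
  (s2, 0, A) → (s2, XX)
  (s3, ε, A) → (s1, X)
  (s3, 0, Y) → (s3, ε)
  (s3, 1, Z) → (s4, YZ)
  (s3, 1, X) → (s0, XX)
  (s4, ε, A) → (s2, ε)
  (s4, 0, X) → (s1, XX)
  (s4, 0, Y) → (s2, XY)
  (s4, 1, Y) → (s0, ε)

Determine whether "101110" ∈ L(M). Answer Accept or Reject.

(s0, 101110, Z)
  read 1, top Z: go to s0, push XXZ → (s0, 01110, XXZ)
  ε-move, top X: go to s2, push ε → (s2, 01110, XZ)
  read 0, top X: go to s2, push ε → (s2, 1110, Z)
  ε-move, top Z: go to s3, push Z → (s3, 1110, Z)
  read 1, top Z: go to s4, push YZ → (s4, 110, YZ)
  read 1, top Y: go to s0, push ε → (s0, 10, Z)
  read 1, top Z: go to s0, push XXZ → (s0, 0, XXZ)
  ε-move, top X: go to s2, push ε → (s2, 0, XZ)
  read 0, top X: go to s2, push ε → (s2, ε, Z)
  ε-move, top Z: go to s3, push Z → (s3, ε, Z)
All input consumed; state s3 ∉ F and no further ε-move applies.

Reject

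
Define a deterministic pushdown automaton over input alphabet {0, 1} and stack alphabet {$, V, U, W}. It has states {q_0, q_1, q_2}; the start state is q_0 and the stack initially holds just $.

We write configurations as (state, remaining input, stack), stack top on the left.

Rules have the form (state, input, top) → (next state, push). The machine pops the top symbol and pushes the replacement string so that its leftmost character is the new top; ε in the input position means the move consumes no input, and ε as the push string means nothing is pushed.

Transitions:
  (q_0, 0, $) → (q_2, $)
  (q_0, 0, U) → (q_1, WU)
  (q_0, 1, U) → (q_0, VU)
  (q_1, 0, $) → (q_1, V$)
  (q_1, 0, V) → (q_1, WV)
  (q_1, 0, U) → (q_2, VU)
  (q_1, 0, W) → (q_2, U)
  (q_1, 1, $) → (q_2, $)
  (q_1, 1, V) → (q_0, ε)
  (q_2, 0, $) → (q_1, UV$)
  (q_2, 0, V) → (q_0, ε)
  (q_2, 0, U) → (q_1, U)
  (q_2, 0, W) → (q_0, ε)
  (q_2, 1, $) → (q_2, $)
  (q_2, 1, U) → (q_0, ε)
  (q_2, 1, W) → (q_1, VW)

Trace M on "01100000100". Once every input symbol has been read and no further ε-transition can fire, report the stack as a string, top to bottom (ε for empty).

UUV$

(q_0, 01100000100, $)
  read 0, top $: go to q_2, push $ → (q_2, 1100000100, $)
  read 1, top $: go to q_2, push $ → (q_2, 100000100, $)
  read 1, top $: go to q_2, push $ → (q_2, 00000100, $)
  read 0, top $: go to q_1, push UV$ → (q_1, 0000100, UV$)
  read 0, top U: go to q_2, push VU → (q_2, 000100, VUV$)
  read 0, top V: go to q_0, push ε → (q_0, 00100, UV$)
  read 0, top U: go to q_1, push WU → (q_1, 0100, WUV$)
  read 0, top W: go to q_2, push U → (q_2, 100, UUV$)
  read 1, top U: go to q_0, push ε → (q_0, 00, UV$)
  read 0, top U: go to q_1, push WU → (q_1, 0, WUV$)
  read 0, top W: go to q_2, push U → (q_2, ε, UUV$)
All input consumed in state q_2 with stack UUV$.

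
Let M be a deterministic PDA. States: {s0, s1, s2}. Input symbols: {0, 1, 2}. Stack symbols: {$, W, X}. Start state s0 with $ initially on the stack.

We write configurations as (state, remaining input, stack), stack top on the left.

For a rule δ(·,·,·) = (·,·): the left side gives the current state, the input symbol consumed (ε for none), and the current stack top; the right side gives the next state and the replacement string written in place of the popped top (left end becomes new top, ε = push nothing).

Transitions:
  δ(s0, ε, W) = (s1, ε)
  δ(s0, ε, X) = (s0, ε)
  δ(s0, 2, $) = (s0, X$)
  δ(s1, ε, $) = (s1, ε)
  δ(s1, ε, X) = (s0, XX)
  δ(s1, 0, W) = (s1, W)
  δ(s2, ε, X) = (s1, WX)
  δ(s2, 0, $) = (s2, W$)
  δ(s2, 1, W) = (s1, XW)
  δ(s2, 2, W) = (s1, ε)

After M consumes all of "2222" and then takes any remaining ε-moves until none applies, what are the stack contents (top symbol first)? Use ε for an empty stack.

(s0, 2222, $) ⊢ (s0, 222, X$) ⊢ (s0, 222, $) ⊢ (s0, 22, X$) ⊢ (s0, 22, $) ⊢ (s0, 2, X$) ⊢ (s0, 2, $) ⊢ (s0, ε, X$) ⊢ (s0, ε, $)
All input consumed in state s0 with stack $.

$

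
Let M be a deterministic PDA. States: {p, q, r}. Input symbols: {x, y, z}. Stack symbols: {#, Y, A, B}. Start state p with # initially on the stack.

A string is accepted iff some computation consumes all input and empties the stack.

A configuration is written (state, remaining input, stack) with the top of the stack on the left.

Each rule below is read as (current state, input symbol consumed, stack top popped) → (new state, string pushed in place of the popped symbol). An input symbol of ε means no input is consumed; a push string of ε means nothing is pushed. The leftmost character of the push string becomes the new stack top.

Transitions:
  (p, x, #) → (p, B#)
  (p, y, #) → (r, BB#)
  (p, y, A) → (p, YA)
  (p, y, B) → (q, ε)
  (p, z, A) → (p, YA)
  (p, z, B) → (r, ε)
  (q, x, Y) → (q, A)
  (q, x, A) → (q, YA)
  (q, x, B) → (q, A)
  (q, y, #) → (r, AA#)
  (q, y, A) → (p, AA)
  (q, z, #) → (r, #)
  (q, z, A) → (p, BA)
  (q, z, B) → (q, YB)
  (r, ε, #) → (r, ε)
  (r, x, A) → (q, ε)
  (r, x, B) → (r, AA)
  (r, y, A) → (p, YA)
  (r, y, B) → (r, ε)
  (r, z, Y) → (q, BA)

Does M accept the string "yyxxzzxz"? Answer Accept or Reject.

(p, yyxxzzxz, #) ⊢ (r, yxxzzxz, BB#) ⊢ (r, xxzzxz, B#) ⊢ (r, xzzxz, AA#) ⊢ (q, zzxz, A#) ⊢ (p, zxz, BA#) ⊢ (r, xz, A#) ⊢ (q, z, #) ⊢ (r, ε, #) ⊢ (r, ε, ε)
All input consumed and the stack is empty.

Accept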